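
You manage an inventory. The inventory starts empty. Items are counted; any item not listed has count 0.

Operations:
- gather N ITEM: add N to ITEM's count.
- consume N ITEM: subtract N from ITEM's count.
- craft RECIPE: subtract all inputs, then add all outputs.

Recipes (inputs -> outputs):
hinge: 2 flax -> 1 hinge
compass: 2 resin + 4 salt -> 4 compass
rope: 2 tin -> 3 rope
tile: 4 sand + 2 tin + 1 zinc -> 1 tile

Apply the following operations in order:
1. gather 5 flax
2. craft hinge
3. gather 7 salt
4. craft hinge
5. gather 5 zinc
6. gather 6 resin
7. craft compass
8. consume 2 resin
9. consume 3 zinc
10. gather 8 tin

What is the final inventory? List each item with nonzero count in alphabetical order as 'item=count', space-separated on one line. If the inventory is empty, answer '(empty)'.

After 1 (gather 5 flax): flax=5
After 2 (craft hinge): flax=3 hinge=1
After 3 (gather 7 salt): flax=3 hinge=1 salt=7
After 4 (craft hinge): flax=1 hinge=2 salt=7
After 5 (gather 5 zinc): flax=1 hinge=2 salt=7 zinc=5
After 6 (gather 6 resin): flax=1 hinge=2 resin=6 salt=7 zinc=5
After 7 (craft compass): compass=4 flax=1 hinge=2 resin=4 salt=3 zinc=5
After 8 (consume 2 resin): compass=4 flax=1 hinge=2 resin=2 salt=3 zinc=5
After 9 (consume 3 zinc): compass=4 flax=1 hinge=2 resin=2 salt=3 zinc=2
After 10 (gather 8 tin): compass=4 flax=1 hinge=2 resin=2 salt=3 tin=8 zinc=2

Answer: compass=4 flax=1 hinge=2 resin=2 salt=3 tin=8 zinc=2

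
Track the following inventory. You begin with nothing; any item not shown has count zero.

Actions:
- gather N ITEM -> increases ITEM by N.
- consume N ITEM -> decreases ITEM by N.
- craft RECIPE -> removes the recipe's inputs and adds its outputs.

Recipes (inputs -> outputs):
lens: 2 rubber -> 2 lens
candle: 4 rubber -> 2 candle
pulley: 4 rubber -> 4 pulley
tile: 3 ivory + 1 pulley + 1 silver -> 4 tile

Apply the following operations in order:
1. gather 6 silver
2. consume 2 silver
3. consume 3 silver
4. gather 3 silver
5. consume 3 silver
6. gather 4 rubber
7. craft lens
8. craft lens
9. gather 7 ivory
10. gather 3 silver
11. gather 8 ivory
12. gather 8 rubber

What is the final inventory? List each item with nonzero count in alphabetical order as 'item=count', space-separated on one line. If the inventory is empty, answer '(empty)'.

Answer: ivory=15 lens=4 rubber=8 silver=4

Derivation:
After 1 (gather 6 silver): silver=6
After 2 (consume 2 silver): silver=4
After 3 (consume 3 silver): silver=1
After 4 (gather 3 silver): silver=4
After 5 (consume 3 silver): silver=1
After 6 (gather 4 rubber): rubber=4 silver=1
After 7 (craft lens): lens=2 rubber=2 silver=1
After 8 (craft lens): lens=4 silver=1
After 9 (gather 7 ivory): ivory=7 lens=4 silver=1
After 10 (gather 3 silver): ivory=7 lens=4 silver=4
After 11 (gather 8 ivory): ivory=15 lens=4 silver=4
After 12 (gather 8 rubber): ivory=15 lens=4 rubber=8 silver=4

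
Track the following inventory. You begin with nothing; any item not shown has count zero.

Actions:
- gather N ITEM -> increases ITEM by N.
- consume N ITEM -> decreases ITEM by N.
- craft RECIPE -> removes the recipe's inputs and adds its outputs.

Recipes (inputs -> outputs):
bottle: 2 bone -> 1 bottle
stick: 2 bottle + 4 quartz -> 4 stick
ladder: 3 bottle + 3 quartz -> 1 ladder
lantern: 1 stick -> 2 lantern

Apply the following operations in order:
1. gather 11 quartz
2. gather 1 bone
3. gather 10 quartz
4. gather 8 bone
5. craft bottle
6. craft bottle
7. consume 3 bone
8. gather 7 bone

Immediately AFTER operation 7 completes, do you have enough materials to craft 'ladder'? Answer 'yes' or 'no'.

After 1 (gather 11 quartz): quartz=11
After 2 (gather 1 bone): bone=1 quartz=11
After 3 (gather 10 quartz): bone=1 quartz=21
After 4 (gather 8 bone): bone=9 quartz=21
After 5 (craft bottle): bone=7 bottle=1 quartz=21
After 6 (craft bottle): bone=5 bottle=2 quartz=21
After 7 (consume 3 bone): bone=2 bottle=2 quartz=21

Answer: no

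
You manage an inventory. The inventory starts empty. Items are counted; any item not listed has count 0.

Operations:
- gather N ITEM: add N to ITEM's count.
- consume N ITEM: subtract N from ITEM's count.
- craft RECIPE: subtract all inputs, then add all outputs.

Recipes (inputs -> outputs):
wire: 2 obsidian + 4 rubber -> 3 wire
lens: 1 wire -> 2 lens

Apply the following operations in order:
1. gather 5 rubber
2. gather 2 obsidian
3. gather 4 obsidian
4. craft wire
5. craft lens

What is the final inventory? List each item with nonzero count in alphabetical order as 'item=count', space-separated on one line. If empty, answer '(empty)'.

After 1 (gather 5 rubber): rubber=5
After 2 (gather 2 obsidian): obsidian=2 rubber=5
After 3 (gather 4 obsidian): obsidian=6 rubber=5
After 4 (craft wire): obsidian=4 rubber=1 wire=3
After 5 (craft lens): lens=2 obsidian=4 rubber=1 wire=2

Answer: lens=2 obsidian=4 rubber=1 wire=2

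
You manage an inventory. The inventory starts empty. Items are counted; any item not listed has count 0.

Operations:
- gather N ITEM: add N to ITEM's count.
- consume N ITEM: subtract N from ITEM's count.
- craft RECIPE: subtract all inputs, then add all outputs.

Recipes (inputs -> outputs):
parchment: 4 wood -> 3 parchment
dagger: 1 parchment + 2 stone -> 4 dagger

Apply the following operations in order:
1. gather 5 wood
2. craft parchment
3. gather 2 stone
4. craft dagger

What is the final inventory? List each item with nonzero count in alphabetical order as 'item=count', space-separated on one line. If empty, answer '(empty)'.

Answer: dagger=4 parchment=2 wood=1

Derivation:
After 1 (gather 5 wood): wood=5
After 2 (craft parchment): parchment=3 wood=1
After 3 (gather 2 stone): parchment=3 stone=2 wood=1
After 4 (craft dagger): dagger=4 parchment=2 wood=1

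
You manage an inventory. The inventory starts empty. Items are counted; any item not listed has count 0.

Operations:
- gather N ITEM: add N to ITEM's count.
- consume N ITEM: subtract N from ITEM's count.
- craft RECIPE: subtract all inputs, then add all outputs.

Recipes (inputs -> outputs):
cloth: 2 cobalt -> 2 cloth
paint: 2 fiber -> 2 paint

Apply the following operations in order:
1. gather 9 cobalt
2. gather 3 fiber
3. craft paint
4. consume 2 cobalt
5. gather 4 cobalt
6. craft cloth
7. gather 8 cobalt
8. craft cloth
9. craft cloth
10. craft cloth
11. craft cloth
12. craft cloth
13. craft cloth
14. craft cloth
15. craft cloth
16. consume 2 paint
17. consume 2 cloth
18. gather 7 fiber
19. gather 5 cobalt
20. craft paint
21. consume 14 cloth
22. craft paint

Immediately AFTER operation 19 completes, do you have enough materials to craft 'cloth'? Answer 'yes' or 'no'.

After 1 (gather 9 cobalt): cobalt=9
After 2 (gather 3 fiber): cobalt=9 fiber=3
After 3 (craft paint): cobalt=9 fiber=1 paint=2
After 4 (consume 2 cobalt): cobalt=7 fiber=1 paint=2
After 5 (gather 4 cobalt): cobalt=11 fiber=1 paint=2
After 6 (craft cloth): cloth=2 cobalt=9 fiber=1 paint=2
After 7 (gather 8 cobalt): cloth=2 cobalt=17 fiber=1 paint=2
After 8 (craft cloth): cloth=4 cobalt=15 fiber=1 paint=2
After 9 (craft cloth): cloth=6 cobalt=13 fiber=1 paint=2
After 10 (craft cloth): cloth=8 cobalt=11 fiber=1 paint=2
After 11 (craft cloth): cloth=10 cobalt=9 fiber=1 paint=2
After 12 (craft cloth): cloth=12 cobalt=7 fiber=1 paint=2
After 13 (craft cloth): cloth=14 cobalt=5 fiber=1 paint=2
After 14 (craft cloth): cloth=16 cobalt=3 fiber=1 paint=2
After 15 (craft cloth): cloth=18 cobalt=1 fiber=1 paint=2
After 16 (consume 2 paint): cloth=18 cobalt=1 fiber=1
After 17 (consume 2 cloth): cloth=16 cobalt=1 fiber=1
After 18 (gather 7 fiber): cloth=16 cobalt=1 fiber=8
After 19 (gather 5 cobalt): cloth=16 cobalt=6 fiber=8

Answer: yes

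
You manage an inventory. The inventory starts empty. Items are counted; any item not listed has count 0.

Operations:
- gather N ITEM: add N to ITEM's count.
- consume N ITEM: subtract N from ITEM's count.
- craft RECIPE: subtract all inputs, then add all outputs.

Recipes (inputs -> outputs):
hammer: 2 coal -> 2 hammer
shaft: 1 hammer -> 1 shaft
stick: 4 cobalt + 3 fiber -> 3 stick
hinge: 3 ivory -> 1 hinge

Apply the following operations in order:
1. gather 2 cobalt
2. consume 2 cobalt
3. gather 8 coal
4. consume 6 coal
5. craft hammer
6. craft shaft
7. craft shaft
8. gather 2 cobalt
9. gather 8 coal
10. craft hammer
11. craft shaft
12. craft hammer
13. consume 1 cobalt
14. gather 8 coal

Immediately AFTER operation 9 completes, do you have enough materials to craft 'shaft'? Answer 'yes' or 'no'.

After 1 (gather 2 cobalt): cobalt=2
After 2 (consume 2 cobalt): (empty)
After 3 (gather 8 coal): coal=8
After 4 (consume 6 coal): coal=2
After 5 (craft hammer): hammer=2
After 6 (craft shaft): hammer=1 shaft=1
After 7 (craft shaft): shaft=2
After 8 (gather 2 cobalt): cobalt=2 shaft=2
After 9 (gather 8 coal): coal=8 cobalt=2 shaft=2

Answer: no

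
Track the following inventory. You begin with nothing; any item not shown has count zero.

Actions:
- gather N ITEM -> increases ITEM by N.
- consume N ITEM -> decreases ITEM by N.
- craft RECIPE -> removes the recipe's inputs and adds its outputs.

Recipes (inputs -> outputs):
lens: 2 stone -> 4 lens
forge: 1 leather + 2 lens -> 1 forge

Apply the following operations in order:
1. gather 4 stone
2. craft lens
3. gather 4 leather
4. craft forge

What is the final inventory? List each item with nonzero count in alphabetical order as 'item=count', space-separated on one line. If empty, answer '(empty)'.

Answer: forge=1 leather=3 lens=2 stone=2

Derivation:
After 1 (gather 4 stone): stone=4
After 2 (craft lens): lens=4 stone=2
After 3 (gather 4 leather): leather=4 lens=4 stone=2
After 4 (craft forge): forge=1 leather=3 lens=2 stone=2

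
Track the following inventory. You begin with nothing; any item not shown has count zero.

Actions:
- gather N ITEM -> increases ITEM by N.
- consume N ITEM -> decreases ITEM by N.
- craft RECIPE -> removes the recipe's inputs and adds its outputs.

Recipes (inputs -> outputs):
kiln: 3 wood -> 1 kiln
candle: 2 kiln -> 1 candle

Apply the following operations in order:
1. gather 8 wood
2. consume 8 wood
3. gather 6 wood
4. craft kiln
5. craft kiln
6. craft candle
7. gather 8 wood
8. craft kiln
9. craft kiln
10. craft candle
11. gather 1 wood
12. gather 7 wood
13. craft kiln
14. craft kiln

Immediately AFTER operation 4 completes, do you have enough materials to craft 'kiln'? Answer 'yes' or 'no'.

Answer: yes

Derivation:
After 1 (gather 8 wood): wood=8
After 2 (consume 8 wood): (empty)
After 3 (gather 6 wood): wood=6
After 4 (craft kiln): kiln=1 wood=3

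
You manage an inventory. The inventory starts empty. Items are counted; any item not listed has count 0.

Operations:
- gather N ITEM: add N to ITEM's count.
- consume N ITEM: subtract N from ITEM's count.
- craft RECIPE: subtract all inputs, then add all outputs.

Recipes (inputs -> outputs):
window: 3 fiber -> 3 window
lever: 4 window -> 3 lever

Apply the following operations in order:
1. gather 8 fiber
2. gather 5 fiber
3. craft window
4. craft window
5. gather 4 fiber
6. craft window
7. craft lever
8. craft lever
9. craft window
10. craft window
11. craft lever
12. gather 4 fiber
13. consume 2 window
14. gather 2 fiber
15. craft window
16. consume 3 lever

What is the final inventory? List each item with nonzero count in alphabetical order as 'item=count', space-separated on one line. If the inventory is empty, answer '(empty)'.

Answer: fiber=5 lever=6 window=4

Derivation:
After 1 (gather 8 fiber): fiber=8
After 2 (gather 5 fiber): fiber=13
After 3 (craft window): fiber=10 window=3
After 4 (craft window): fiber=7 window=6
After 5 (gather 4 fiber): fiber=11 window=6
After 6 (craft window): fiber=8 window=9
After 7 (craft lever): fiber=8 lever=3 window=5
After 8 (craft lever): fiber=8 lever=6 window=1
After 9 (craft window): fiber=5 lever=6 window=4
After 10 (craft window): fiber=2 lever=6 window=7
After 11 (craft lever): fiber=2 lever=9 window=3
After 12 (gather 4 fiber): fiber=6 lever=9 window=3
After 13 (consume 2 window): fiber=6 lever=9 window=1
After 14 (gather 2 fiber): fiber=8 lever=9 window=1
After 15 (craft window): fiber=5 lever=9 window=4
After 16 (consume 3 lever): fiber=5 lever=6 window=4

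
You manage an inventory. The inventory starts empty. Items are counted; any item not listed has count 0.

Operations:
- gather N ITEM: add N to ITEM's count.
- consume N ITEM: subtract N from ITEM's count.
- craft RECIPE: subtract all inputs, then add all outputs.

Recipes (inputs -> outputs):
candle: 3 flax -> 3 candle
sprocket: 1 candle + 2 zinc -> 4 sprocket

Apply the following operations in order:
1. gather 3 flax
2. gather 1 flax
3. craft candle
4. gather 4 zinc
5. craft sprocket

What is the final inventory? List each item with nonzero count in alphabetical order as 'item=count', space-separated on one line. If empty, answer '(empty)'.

After 1 (gather 3 flax): flax=3
After 2 (gather 1 flax): flax=4
After 3 (craft candle): candle=3 flax=1
After 4 (gather 4 zinc): candle=3 flax=1 zinc=4
After 5 (craft sprocket): candle=2 flax=1 sprocket=4 zinc=2

Answer: candle=2 flax=1 sprocket=4 zinc=2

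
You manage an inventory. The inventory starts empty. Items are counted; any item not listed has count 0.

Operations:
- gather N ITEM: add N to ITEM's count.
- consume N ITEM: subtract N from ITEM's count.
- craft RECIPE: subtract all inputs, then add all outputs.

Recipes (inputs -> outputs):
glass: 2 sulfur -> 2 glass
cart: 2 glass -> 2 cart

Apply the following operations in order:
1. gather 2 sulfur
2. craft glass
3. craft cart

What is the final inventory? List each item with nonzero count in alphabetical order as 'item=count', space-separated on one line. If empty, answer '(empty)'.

Answer: cart=2

Derivation:
After 1 (gather 2 sulfur): sulfur=2
After 2 (craft glass): glass=2
After 3 (craft cart): cart=2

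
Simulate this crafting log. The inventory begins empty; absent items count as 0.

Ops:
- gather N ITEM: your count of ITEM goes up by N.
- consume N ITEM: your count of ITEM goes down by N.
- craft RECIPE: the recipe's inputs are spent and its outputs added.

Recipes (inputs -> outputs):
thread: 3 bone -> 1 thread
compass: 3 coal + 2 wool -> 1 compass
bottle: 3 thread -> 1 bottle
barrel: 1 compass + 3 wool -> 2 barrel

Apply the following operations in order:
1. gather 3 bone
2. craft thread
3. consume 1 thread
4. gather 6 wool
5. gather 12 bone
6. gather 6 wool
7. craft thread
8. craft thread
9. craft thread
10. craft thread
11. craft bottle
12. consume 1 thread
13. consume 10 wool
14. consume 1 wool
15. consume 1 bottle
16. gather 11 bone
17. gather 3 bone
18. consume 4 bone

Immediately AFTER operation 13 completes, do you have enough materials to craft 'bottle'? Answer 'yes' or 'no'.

Answer: no

Derivation:
After 1 (gather 3 bone): bone=3
After 2 (craft thread): thread=1
After 3 (consume 1 thread): (empty)
After 4 (gather 6 wool): wool=6
After 5 (gather 12 bone): bone=12 wool=6
After 6 (gather 6 wool): bone=12 wool=12
After 7 (craft thread): bone=9 thread=1 wool=12
After 8 (craft thread): bone=6 thread=2 wool=12
After 9 (craft thread): bone=3 thread=3 wool=12
After 10 (craft thread): thread=4 wool=12
After 11 (craft bottle): bottle=1 thread=1 wool=12
After 12 (consume 1 thread): bottle=1 wool=12
After 13 (consume 10 wool): bottle=1 wool=2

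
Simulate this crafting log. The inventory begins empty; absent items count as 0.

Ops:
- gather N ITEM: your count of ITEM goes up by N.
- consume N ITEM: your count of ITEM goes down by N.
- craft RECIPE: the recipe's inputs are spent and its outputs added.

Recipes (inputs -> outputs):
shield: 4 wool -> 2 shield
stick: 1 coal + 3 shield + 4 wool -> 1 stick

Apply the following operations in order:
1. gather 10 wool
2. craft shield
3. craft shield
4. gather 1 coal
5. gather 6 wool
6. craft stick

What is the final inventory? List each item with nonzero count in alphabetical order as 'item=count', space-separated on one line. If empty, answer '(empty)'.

Answer: shield=1 stick=1 wool=4

Derivation:
After 1 (gather 10 wool): wool=10
After 2 (craft shield): shield=2 wool=6
After 3 (craft shield): shield=4 wool=2
After 4 (gather 1 coal): coal=1 shield=4 wool=2
After 5 (gather 6 wool): coal=1 shield=4 wool=8
After 6 (craft stick): shield=1 stick=1 wool=4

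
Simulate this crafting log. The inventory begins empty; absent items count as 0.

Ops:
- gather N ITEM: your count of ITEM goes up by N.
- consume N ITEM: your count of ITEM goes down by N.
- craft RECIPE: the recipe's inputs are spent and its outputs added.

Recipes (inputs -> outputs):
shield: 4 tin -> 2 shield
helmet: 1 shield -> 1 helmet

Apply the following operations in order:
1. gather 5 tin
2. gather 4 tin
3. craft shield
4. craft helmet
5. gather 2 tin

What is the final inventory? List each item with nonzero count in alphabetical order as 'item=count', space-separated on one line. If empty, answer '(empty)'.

After 1 (gather 5 tin): tin=5
After 2 (gather 4 tin): tin=9
After 3 (craft shield): shield=2 tin=5
After 4 (craft helmet): helmet=1 shield=1 tin=5
After 5 (gather 2 tin): helmet=1 shield=1 tin=7

Answer: helmet=1 shield=1 tin=7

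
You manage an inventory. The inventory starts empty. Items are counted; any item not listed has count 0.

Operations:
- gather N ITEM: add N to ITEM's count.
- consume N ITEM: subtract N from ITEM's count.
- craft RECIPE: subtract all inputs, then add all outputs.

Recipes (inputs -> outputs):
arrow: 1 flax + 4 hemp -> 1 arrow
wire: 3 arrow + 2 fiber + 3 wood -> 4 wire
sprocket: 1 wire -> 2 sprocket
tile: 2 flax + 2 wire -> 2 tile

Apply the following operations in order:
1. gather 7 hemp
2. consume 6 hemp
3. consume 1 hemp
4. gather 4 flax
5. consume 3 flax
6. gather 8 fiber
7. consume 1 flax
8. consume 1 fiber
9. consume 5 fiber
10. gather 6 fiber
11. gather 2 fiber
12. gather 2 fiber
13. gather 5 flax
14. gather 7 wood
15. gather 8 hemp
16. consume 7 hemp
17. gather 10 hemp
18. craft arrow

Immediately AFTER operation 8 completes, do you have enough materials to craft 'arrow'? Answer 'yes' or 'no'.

Answer: no

Derivation:
After 1 (gather 7 hemp): hemp=7
After 2 (consume 6 hemp): hemp=1
After 3 (consume 1 hemp): (empty)
After 4 (gather 4 flax): flax=4
After 5 (consume 3 flax): flax=1
After 6 (gather 8 fiber): fiber=8 flax=1
After 7 (consume 1 flax): fiber=8
After 8 (consume 1 fiber): fiber=7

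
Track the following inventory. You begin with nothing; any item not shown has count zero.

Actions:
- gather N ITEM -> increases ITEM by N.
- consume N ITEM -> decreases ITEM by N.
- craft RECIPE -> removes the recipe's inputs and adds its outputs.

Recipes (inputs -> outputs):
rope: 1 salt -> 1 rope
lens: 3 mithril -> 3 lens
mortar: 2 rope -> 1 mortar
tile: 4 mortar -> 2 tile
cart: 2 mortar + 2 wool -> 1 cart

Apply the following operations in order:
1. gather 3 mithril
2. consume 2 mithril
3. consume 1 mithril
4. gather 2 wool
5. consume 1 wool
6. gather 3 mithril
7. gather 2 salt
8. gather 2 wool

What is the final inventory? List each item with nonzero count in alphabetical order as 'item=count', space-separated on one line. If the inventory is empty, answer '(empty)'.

After 1 (gather 3 mithril): mithril=3
After 2 (consume 2 mithril): mithril=1
After 3 (consume 1 mithril): (empty)
After 4 (gather 2 wool): wool=2
After 5 (consume 1 wool): wool=1
After 6 (gather 3 mithril): mithril=3 wool=1
After 7 (gather 2 salt): mithril=3 salt=2 wool=1
After 8 (gather 2 wool): mithril=3 salt=2 wool=3

Answer: mithril=3 salt=2 wool=3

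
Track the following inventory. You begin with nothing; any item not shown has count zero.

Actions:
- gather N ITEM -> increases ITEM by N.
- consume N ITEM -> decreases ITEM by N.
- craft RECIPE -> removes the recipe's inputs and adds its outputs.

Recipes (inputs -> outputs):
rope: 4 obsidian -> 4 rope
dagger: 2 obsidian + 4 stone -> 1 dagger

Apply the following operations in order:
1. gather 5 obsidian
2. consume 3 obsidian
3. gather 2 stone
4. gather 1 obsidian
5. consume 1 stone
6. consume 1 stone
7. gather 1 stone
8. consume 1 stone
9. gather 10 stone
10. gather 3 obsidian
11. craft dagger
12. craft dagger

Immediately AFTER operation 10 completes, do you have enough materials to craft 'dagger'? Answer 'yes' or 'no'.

After 1 (gather 5 obsidian): obsidian=5
After 2 (consume 3 obsidian): obsidian=2
After 3 (gather 2 stone): obsidian=2 stone=2
After 4 (gather 1 obsidian): obsidian=3 stone=2
After 5 (consume 1 stone): obsidian=3 stone=1
After 6 (consume 1 stone): obsidian=3
After 7 (gather 1 stone): obsidian=3 stone=1
After 8 (consume 1 stone): obsidian=3
After 9 (gather 10 stone): obsidian=3 stone=10
After 10 (gather 3 obsidian): obsidian=6 stone=10

Answer: yes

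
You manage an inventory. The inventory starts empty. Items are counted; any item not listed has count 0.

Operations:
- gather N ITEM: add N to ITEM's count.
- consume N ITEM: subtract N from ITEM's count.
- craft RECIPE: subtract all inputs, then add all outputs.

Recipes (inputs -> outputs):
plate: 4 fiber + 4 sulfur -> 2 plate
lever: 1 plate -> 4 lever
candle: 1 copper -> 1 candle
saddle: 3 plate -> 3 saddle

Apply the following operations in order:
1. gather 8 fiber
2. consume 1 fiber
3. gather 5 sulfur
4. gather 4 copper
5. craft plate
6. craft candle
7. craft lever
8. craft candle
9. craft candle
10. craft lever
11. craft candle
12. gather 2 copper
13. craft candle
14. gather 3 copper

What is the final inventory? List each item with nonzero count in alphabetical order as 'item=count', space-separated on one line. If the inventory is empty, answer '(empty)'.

After 1 (gather 8 fiber): fiber=8
After 2 (consume 1 fiber): fiber=7
After 3 (gather 5 sulfur): fiber=7 sulfur=5
After 4 (gather 4 copper): copper=4 fiber=7 sulfur=5
After 5 (craft plate): copper=4 fiber=3 plate=2 sulfur=1
After 6 (craft candle): candle=1 copper=3 fiber=3 plate=2 sulfur=1
After 7 (craft lever): candle=1 copper=3 fiber=3 lever=4 plate=1 sulfur=1
After 8 (craft candle): candle=2 copper=2 fiber=3 lever=4 plate=1 sulfur=1
After 9 (craft candle): candle=3 copper=1 fiber=3 lever=4 plate=1 sulfur=1
After 10 (craft lever): candle=3 copper=1 fiber=3 lever=8 sulfur=1
After 11 (craft candle): candle=4 fiber=3 lever=8 sulfur=1
After 12 (gather 2 copper): candle=4 copper=2 fiber=3 lever=8 sulfur=1
After 13 (craft candle): candle=5 copper=1 fiber=3 lever=8 sulfur=1
After 14 (gather 3 copper): candle=5 copper=4 fiber=3 lever=8 sulfur=1

Answer: candle=5 copper=4 fiber=3 lever=8 sulfur=1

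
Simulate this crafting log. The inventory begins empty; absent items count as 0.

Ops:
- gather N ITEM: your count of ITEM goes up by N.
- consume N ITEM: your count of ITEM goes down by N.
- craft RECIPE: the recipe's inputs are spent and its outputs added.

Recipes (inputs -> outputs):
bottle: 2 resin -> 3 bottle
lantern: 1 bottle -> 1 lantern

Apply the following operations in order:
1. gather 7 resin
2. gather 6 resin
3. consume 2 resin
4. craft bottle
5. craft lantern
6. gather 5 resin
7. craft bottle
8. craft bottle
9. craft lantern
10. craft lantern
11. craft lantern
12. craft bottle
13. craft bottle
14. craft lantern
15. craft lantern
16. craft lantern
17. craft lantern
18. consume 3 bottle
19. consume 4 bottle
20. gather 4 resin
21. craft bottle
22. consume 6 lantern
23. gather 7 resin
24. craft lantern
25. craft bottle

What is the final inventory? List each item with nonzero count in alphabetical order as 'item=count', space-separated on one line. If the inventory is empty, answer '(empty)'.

After 1 (gather 7 resin): resin=7
After 2 (gather 6 resin): resin=13
After 3 (consume 2 resin): resin=11
After 4 (craft bottle): bottle=3 resin=9
After 5 (craft lantern): bottle=2 lantern=1 resin=9
After 6 (gather 5 resin): bottle=2 lantern=1 resin=14
After 7 (craft bottle): bottle=5 lantern=1 resin=12
After 8 (craft bottle): bottle=8 lantern=1 resin=10
After 9 (craft lantern): bottle=7 lantern=2 resin=10
After 10 (craft lantern): bottle=6 lantern=3 resin=10
After 11 (craft lantern): bottle=5 lantern=4 resin=10
After 12 (craft bottle): bottle=8 lantern=4 resin=8
After 13 (craft bottle): bottle=11 lantern=4 resin=6
After 14 (craft lantern): bottle=10 lantern=5 resin=6
After 15 (craft lantern): bottle=9 lantern=6 resin=6
After 16 (craft lantern): bottle=8 lantern=7 resin=6
After 17 (craft lantern): bottle=7 lantern=8 resin=6
After 18 (consume 3 bottle): bottle=4 lantern=8 resin=6
After 19 (consume 4 bottle): lantern=8 resin=6
After 20 (gather 4 resin): lantern=8 resin=10
After 21 (craft bottle): bottle=3 lantern=8 resin=8
After 22 (consume 6 lantern): bottle=3 lantern=2 resin=8
After 23 (gather 7 resin): bottle=3 lantern=2 resin=15
After 24 (craft lantern): bottle=2 lantern=3 resin=15
After 25 (craft bottle): bottle=5 lantern=3 resin=13

Answer: bottle=5 lantern=3 resin=13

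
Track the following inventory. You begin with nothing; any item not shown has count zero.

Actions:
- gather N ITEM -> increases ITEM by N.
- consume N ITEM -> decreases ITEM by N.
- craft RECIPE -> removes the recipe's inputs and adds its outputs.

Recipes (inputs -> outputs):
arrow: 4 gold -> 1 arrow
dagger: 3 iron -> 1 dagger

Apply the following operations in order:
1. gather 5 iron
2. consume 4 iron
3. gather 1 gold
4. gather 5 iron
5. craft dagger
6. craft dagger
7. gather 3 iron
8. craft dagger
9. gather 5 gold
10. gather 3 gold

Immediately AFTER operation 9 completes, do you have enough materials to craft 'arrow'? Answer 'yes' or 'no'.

After 1 (gather 5 iron): iron=5
After 2 (consume 4 iron): iron=1
After 3 (gather 1 gold): gold=1 iron=1
After 4 (gather 5 iron): gold=1 iron=6
After 5 (craft dagger): dagger=1 gold=1 iron=3
After 6 (craft dagger): dagger=2 gold=1
After 7 (gather 3 iron): dagger=2 gold=1 iron=3
After 8 (craft dagger): dagger=3 gold=1
After 9 (gather 5 gold): dagger=3 gold=6

Answer: yes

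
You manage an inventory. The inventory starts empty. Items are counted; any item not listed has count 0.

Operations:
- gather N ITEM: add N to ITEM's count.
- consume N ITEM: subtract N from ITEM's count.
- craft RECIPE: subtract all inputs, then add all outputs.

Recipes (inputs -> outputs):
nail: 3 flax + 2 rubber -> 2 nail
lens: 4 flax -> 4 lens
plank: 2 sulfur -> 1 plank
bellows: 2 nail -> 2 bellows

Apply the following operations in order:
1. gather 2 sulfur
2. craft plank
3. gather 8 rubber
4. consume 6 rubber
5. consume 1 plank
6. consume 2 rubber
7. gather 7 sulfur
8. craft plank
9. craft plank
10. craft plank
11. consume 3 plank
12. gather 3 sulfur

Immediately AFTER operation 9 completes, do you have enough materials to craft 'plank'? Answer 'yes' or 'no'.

Answer: yes

Derivation:
After 1 (gather 2 sulfur): sulfur=2
After 2 (craft plank): plank=1
After 3 (gather 8 rubber): plank=1 rubber=8
After 4 (consume 6 rubber): plank=1 rubber=2
After 5 (consume 1 plank): rubber=2
After 6 (consume 2 rubber): (empty)
After 7 (gather 7 sulfur): sulfur=7
After 8 (craft plank): plank=1 sulfur=5
After 9 (craft plank): plank=2 sulfur=3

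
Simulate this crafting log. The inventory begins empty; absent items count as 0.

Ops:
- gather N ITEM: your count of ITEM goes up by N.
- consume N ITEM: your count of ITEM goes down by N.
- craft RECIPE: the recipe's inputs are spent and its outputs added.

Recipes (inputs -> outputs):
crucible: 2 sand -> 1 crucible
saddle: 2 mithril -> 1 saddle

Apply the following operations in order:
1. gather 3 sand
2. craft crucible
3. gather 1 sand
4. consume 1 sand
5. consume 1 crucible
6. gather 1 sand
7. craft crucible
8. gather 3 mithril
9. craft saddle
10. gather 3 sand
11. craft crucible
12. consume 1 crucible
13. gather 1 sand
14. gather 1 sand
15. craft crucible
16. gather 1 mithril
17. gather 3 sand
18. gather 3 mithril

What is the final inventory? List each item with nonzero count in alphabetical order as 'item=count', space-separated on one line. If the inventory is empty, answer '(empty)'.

Answer: crucible=2 mithril=5 saddle=1 sand=4

Derivation:
After 1 (gather 3 sand): sand=3
After 2 (craft crucible): crucible=1 sand=1
After 3 (gather 1 sand): crucible=1 sand=2
After 4 (consume 1 sand): crucible=1 sand=1
After 5 (consume 1 crucible): sand=1
After 6 (gather 1 sand): sand=2
After 7 (craft crucible): crucible=1
After 8 (gather 3 mithril): crucible=1 mithril=3
After 9 (craft saddle): crucible=1 mithril=1 saddle=1
After 10 (gather 3 sand): crucible=1 mithril=1 saddle=1 sand=3
After 11 (craft crucible): crucible=2 mithril=1 saddle=1 sand=1
After 12 (consume 1 crucible): crucible=1 mithril=1 saddle=1 sand=1
After 13 (gather 1 sand): crucible=1 mithril=1 saddle=1 sand=2
After 14 (gather 1 sand): crucible=1 mithril=1 saddle=1 sand=3
After 15 (craft crucible): crucible=2 mithril=1 saddle=1 sand=1
After 16 (gather 1 mithril): crucible=2 mithril=2 saddle=1 sand=1
After 17 (gather 3 sand): crucible=2 mithril=2 saddle=1 sand=4
After 18 (gather 3 mithril): crucible=2 mithril=5 saddle=1 sand=4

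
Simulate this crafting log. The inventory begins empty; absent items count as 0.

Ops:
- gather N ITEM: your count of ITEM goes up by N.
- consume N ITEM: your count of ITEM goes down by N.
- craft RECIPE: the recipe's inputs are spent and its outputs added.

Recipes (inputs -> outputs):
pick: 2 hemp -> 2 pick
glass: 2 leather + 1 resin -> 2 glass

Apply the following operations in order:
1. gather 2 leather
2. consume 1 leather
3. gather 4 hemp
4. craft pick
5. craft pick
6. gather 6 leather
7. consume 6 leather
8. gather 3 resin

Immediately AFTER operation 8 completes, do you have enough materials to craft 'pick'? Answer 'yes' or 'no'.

Answer: no

Derivation:
After 1 (gather 2 leather): leather=2
After 2 (consume 1 leather): leather=1
After 3 (gather 4 hemp): hemp=4 leather=1
After 4 (craft pick): hemp=2 leather=1 pick=2
After 5 (craft pick): leather=1 pick=4
After 6 (gather 6 leather): leather=7 pick=4
After 7 (consume 6 leather): leather=1 pick=4
After 8 (gather 3 resin): leather=1 pick=4 resin=3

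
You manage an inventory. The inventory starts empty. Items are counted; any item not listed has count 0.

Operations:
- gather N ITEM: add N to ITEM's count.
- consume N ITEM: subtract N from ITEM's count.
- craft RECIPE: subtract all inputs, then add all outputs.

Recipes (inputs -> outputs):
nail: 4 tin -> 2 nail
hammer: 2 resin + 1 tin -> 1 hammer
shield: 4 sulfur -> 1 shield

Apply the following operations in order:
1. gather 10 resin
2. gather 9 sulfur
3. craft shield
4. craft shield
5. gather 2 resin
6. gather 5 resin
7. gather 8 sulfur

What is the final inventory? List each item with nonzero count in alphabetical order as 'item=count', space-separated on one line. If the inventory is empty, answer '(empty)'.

After 1 (gather 10 resin): resin=10
After 2 (gather 9 sulfur): resin=10 sulfur=9
After 3 (craft shield): resin=10 shield=1 sulfur=5
After 4 (craft shield): resin=10 shield=2 sulfur=1
After 5 (gather 2 resin): resin=12 shield=2 sulfur=1
After 6 (gather 5 resin): resin=17 shield=2 sulfur=1
After 7 (gather 8 sulfur): resin=17 shield=2 sulfur=9

Answer: resin=17 shield=2 sulfur=9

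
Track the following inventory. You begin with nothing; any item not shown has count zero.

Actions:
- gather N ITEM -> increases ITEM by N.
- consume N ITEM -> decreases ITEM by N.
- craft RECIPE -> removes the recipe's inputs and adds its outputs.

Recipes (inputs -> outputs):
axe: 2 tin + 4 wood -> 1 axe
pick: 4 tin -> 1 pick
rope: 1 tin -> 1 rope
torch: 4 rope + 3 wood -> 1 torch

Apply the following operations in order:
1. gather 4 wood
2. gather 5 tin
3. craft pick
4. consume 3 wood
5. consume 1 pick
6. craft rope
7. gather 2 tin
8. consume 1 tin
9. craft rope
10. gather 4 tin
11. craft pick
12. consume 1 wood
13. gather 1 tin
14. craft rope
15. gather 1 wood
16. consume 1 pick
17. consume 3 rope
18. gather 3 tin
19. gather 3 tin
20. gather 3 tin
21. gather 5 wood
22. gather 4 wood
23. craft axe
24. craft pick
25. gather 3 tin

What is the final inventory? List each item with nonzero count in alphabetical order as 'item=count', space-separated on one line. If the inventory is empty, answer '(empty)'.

Answer: axe=1 pick=1 tin=6 wood=6

Derivation:
After 1 (gather 4 wood): wood=4
After 2 (gather 5 tin): tin=5 wood=4
After 3 (craft pick): pick=1 tin=1 wood=4
After 4 (consume 3 wood): pick=1 tin=1 wood=1
After 5 (consume 1 pick): tin=1 wood=1
After 6 (craft rope): rope=1 wood=1
After 7 (gather 2 tin): rope=1 tin=2 wood=1
After 8 (consume 1 tin): rope=1 tin=1 wood=1
After 9 (craft rope): rope=2 wood=1
After 10 (gather 4 tin): rope=2 tin=4 wood=1
After 11 (craft pick): pick=1 rope=2 wood=1
After 12 (consume 1 wood): pick=1 rope=2
After 13 (gather 1 tin): pick=1 rope=2 tin=1
After 14 (craft rope): pick=1 rope=3
After 15 (gather 1 wood): pick=1 rope=3 wood=1
After 16 (consume 1 pick): rope=3 wood=1
After 17 (consume 3 rope): wood=1
After 18 (gather 3 tin): tin=3 wood=1
After 19 (gather 3 tin): tin=6 wood=1
After 20 (gather 3 tin): tin=9 wood=1
After 21 (gather 5 wood): tin=9 wood=6
After 22 (gather 4 wood): tin=9 wood=10
After 23 (craft axe): axe=1 tin=7 wood=6
After 24 (craft pick): axe=1 pick=1 tin=3 wood=6
After 25 (gather 3 tin): axe=1 pick=1 tin=6 wood=6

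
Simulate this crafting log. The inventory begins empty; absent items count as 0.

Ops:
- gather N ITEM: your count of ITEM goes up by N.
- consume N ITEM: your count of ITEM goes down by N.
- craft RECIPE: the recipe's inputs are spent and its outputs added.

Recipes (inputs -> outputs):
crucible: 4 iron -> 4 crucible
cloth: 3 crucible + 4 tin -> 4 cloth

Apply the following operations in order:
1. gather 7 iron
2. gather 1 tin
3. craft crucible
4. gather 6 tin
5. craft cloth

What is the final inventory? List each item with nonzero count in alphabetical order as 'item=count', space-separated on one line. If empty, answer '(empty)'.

Answer: cloth=4 crucible=1 iron=3 tin=3

Derivation:
After 1 (gather 7 iron): iron=7
After 2 (gather 1 tin): iron=7 tin=1
After 3 (craft crucible): crucible=4 iron=3 tin=1
After 4 (gather 6 tin): crucible=4 iron=3 tin=7
After 5 (craft cloth): cloth=4 crucible=1 iron=3 tin=3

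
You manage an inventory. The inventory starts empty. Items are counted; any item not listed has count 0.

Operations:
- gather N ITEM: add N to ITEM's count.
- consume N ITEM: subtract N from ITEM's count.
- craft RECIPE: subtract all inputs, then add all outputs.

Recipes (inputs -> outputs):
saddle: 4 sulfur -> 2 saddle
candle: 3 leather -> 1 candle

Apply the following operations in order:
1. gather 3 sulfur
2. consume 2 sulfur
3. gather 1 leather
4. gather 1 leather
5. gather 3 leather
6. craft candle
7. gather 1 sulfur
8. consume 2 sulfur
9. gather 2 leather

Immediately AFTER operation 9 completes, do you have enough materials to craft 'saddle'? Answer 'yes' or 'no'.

Answer: no

Derivation:
After 1 (gather 3 sulfur): sulfur=3
After 2 (consume 2 sulfur): sulfur=1
After 3 (gather 1 leather): leather=1 sulfur=1
After 4 (gather 1 leather): leather=2 sulfur=1
After 5 (gather 3 leather): leather=5 sulfur=1
After 6 (craft candle): candle=1 leather=2 sulfur=1
After 7 (gather 1 sulfur): candle=1 leather=2 sulfur=2
After 8 (consume 2 sulfur): candle=1 leather=2
After 9 (gather 2 leather): candle=1 leather=4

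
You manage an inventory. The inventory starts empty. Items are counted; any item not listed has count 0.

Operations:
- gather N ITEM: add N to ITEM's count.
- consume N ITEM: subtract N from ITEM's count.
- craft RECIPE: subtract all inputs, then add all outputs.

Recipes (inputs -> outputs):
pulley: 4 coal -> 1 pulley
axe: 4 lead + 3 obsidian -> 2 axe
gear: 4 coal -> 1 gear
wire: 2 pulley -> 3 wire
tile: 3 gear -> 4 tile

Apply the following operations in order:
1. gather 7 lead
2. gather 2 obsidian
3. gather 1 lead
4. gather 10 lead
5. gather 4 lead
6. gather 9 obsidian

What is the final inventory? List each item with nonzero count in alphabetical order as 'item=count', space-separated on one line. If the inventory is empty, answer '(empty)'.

Answer: lead=22 obsidian=11

Derivation:
After 1 (gather 7 lead): lead=7
After 2 (gather 2 obsidian): lead=7 obsidian=2
After 3 (gather 1 lead): lead=8 obsidian=2
After 4 (gather 10 lead): lead=18 obsidian=2
After 5 (gather 4 lead): lead=22 obsidian=2
After 6 (gather 9 obsidian): lead=22 obsidian=11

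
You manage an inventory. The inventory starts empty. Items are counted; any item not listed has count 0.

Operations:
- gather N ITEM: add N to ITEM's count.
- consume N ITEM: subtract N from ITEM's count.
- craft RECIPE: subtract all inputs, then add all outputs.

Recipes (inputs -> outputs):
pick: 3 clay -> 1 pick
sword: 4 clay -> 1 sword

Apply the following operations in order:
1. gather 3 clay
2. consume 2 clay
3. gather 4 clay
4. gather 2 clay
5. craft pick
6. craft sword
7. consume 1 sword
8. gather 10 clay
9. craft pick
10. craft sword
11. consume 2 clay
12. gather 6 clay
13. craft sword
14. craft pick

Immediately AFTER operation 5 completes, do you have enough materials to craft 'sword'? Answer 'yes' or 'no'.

Answer: yes

Derivation:
After 1 (gather 3 clay): clay=3
After 2 (consume 2 clay): clay=1
After 3 (gather 4 clay): clay=5
After 4 (gather 2 clay): clay=7
After 5 (craft pick): clay=4 pick=1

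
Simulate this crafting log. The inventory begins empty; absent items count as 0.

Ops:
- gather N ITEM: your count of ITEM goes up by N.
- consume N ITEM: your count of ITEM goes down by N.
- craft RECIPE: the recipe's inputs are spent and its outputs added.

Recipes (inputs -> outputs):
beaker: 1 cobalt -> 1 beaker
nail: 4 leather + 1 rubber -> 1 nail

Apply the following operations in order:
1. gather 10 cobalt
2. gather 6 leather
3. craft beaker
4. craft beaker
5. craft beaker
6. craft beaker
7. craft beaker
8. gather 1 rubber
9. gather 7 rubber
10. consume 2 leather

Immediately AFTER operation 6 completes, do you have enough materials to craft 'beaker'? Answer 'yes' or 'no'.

After 1 (gather 10 cobalt): cobalt=10
After 2 (gather 6 leather): cobalt=10 leather=6
After 3 (craft beaker): beaker=1 cobalt=9 leather=6
After 4 (craft beaker): beaker=2 cobalt=8 leather=6
After 5 (craft beaker): beaker=3 cobalt=7 leather=6
After 6 (craft beaker): beaker=4 cobalt=6 leather=6

Answer: yes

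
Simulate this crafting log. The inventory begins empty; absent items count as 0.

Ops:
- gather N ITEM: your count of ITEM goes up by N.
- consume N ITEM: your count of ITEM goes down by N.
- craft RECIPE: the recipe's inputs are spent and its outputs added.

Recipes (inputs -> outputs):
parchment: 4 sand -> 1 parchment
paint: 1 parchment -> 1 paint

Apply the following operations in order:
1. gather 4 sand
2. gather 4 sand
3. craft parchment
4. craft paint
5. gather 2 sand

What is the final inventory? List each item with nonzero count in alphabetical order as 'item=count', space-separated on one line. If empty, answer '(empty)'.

After 1 (gather 4 sand): sand=4
After 2 (gather 4 sand): sand=8
After 3 (craft parchment): parchment=1 sand=4
After 4 (craft paint): paint=1 sand=4
After 5 (gather 2 sand): paint=1 sand=6

Answer: paint=1 sand=6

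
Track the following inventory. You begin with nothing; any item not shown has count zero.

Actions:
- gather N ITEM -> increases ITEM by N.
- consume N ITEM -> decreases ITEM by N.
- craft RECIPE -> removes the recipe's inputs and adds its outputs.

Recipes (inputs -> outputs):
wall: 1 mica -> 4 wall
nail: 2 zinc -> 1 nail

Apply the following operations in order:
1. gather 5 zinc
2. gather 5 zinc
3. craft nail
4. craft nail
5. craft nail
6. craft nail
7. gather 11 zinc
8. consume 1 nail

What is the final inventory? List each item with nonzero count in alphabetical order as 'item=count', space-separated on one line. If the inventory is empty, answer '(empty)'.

After 1 (gather 5 zinc): zinc=5
After 2 (gather 5 zinc): zinc=10
After 3 (craft nail): nail=1 zinc=8
After 4 (craft nail): nail=2 zinc=6
After 5 (craft nail): nail=3 zinc=4
After 6 (craft nail): nail=4 zinc=2
After 7 (gather 11 zinc): nail=4 zinc=13
After 8 (consume 1 nail): nail=3 zinc=13

Answer: nail=3 zinc=13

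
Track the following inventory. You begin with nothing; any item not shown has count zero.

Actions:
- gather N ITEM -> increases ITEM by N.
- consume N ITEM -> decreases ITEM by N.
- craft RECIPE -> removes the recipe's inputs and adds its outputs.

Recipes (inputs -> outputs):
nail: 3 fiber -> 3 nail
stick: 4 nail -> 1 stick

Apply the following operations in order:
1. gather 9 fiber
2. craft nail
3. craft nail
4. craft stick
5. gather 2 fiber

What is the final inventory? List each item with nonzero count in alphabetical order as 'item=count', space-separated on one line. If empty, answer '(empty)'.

After 1 (gather 9 fiber): fiber=9
After 2 (craft nail): fiber=6 nail=3
After 3 (craft nail): fiber=3 nail=6
After 4 (craft stick): fiber=3 nail=2 stick=1
After 5 (gather 2 fiber): fiber=5 nail=2 stick=1

Answer: fiber=5 nail=2 stick=1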